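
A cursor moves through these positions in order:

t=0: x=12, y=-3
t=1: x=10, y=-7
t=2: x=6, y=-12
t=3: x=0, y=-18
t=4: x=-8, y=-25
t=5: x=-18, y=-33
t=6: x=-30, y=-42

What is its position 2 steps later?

x=-60, y=-63

Successive displacements: (-2, -4), (-4, -5), (-6, -6), (-8, -7), (-10, -8), (-12, -9) — each changes by (-2, -1).
step 7: x=-30, y=-42 + (-14, -10) → x=-44, y=-52
step 8: x=-44, y=-52 + (-16, -11) → x=-60, y=-63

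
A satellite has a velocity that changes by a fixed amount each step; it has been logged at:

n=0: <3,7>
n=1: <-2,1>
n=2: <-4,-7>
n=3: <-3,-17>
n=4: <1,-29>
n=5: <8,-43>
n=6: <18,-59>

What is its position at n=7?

First differences are <-5,-6>, <-2,-8>, <+1,-10>, <+4,-12>, <+7,-14>, <+10,-16>; their common second difference is <+3,-2> (constant acceleration).
step 7: <18,-59> + <+13,-18> → <31,-77>

<31,-77>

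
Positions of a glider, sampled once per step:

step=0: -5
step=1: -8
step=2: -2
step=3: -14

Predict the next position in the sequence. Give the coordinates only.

Consecutive displacements -3, +6, -12 scale by a factor of -2 each step.
step 4: -14 + 24 → 10

10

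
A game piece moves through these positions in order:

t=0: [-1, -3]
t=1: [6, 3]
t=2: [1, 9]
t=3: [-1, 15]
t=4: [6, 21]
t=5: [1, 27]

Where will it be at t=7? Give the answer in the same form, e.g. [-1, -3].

[6, 39]

The first coordinate repeats the cycle [-1, 6, 1] with period 3; step 7 mod 3 = 1, giving 6.
The second coordinate changes by +6 each step, so at step 7 it is -3 + 7·(6) = 39.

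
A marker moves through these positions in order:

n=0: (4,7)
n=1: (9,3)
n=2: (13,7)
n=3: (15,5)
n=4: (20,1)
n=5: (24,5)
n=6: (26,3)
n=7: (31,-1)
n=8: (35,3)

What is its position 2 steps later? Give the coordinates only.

The moves between consecutive positions are (+5,-4), (+4,+4), (+2,-2), (+5,-4), (+4,+4), (+2,-2), (+5,-4), (+4,+4); they repeat the 3-cycle [(+5,-4), (+4,+4), (+2,-2)].
step 9: apply (+2,-2) → (37,1)
step 10: apply (+5,-4) → (42,-3)

(42,-3)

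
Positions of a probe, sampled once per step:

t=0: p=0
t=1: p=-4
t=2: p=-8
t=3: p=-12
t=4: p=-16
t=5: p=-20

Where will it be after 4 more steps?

Each step adds -4 to the position.
step 6: -20 − 4 → p=-24
step 7: -24 − 4 → p=-28
step 8: -28 − 4 → p=-32
step 9: -32 − 4 → p=-36

p=-36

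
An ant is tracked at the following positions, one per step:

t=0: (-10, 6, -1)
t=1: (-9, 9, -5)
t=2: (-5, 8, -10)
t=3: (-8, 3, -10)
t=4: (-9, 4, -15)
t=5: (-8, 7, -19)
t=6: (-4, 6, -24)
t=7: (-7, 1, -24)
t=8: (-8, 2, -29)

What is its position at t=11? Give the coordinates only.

Differencing gives (+1, +3, -4), (+4, -1, -5), (-3, -5, +0), (-1, +1, -5), (+1, +3, -4), (+4, -1, -5), (-3, -5, +0), (-1, +1, -5). This is the pattern (+1, +3, -4), (+4, -1, -5), (-3, -5, +0), (-1, +1, -5) repeated.
step 9: apply (+1, +3, -4) → (-7, 5, -33)
step 10: apply (+4, -1, -5) → (-3, 4, -38)
step 11: apply (-3, -5, +0) → (-6, -1, -38)

(-6, -1, -38)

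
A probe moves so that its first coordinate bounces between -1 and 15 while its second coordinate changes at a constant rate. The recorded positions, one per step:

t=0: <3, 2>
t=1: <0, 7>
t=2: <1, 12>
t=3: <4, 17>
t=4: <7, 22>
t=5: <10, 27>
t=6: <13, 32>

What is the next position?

<14, 37>

The first coordinate reflects between -1 and 15, moving 3 per step.
  step 7: 13 → 14
The second coordinate changes by +5 each step: at step 7 it is 37.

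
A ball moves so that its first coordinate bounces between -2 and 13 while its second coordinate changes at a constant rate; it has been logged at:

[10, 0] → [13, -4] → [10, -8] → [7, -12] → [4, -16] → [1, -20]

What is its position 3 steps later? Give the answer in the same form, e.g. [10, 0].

[4, -32]

The first coordinate travels 3 per step and bounces off the walls at -2 and 13.
  step 6: 1 → -2
  step 7: -2 → 1
  step 8: 1 → 4
The second coordinate changes by -4 each step: at step 8 it is -32.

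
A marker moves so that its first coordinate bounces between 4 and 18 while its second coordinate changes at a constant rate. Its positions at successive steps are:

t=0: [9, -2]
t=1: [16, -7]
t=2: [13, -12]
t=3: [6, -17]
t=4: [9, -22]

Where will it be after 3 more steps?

The first coordinate travels 7 per step and bounces off the walls at 4 and 18.
  step 5: 9 → 16
  step 6: 16 → 13
  step 7: 13 → 6
The second coordinate changes by -5 each step: at step 7 it is -37.

[6, -37]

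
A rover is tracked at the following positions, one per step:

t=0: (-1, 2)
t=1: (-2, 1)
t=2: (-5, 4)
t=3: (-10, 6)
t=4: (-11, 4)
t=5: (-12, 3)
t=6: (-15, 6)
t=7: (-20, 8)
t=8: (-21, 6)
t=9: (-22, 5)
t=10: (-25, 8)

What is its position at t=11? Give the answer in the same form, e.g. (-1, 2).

Step-to-step displacements: (-1, -1), (-3, +3), (-5, +2), (-1, -2), (-1, -1), (-3, +3), (-5, +2), (-1, -2), (-1, -1), (-3, +3) — a repeating cycle of length 4.
step 11: apply (-5, +2) → (-30, 10)

(-30, 10)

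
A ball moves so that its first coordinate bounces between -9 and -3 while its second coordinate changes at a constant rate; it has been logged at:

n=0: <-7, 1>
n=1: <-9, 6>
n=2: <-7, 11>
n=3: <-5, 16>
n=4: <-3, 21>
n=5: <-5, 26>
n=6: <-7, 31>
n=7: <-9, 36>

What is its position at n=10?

The first coordinate travels 2 per step and bounces off the walls at -9 and -3.
  step 8: -9 → -7
  step 9: -7 → -5
  step 10: -5 → -3
The second coordinate changes by +5 each step: at step 10 it is 51.

<-3, 51>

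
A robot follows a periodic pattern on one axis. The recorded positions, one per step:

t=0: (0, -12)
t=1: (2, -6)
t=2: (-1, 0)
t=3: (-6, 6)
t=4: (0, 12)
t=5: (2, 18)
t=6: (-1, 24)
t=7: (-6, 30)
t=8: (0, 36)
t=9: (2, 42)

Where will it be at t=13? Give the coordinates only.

(2, 66)

The first coordinate repeats the cycle [0, 2, -1, -6] with period 4; step 13 mod 4 = 1, giving 2.
The second coordinate changes by +6 each step, so at step 13 it is -12 + 13·(6) = 66.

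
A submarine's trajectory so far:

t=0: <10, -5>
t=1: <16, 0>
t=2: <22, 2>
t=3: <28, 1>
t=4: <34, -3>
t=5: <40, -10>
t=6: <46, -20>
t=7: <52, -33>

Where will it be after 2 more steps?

Taking differences between consecutive positions: <+6, +5>, <+6, +2>, <+6, -1>, <+6, -4>, <+6, -7>, <+6, -10>, <+6, -13>. These grow by <+0, -3> each step.
step 8: <52, -33> + <+6, -16> → <58, -49>
step 9: <58, -49> + <+6, -19> → <64, -68>

<64, -68>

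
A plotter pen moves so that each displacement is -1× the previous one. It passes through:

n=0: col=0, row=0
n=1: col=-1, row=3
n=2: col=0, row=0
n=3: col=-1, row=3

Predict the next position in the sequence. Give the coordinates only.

Consecutive displacements (-1,+3), (+1,-3), (-1,+3) scale by a factor of -1 each step.
step 4: col=-1, row=3 + (+1,-3) → col=0, row=0

col=0, row=0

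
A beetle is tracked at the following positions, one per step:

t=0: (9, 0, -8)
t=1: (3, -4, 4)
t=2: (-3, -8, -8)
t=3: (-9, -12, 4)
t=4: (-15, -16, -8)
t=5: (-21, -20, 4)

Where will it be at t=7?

The first coordinate changes by -6 each step, so at step 7 it is 9 + 7·(-6) = -33.
The second coordinate changes by -4 each step, so at step 7 it is 0 + 7·(-4) = -28.
The third coordinate repeats the cycle [-8, 4] with period 2; step 7 mod 2 = 1, giving 4.

(-33, -28, 4)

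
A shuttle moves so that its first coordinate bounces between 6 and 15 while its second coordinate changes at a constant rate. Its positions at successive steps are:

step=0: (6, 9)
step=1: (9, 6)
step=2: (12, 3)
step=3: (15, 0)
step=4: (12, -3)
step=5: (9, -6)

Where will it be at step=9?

The first coordinate reflects between 6 and 15, moving 3 per step.
  step 6: 9 → 6
  step 7: 6 → 9
  step 8: 9 → 12
  step 9: 12 → 15
The second coordinate changes by -3 each step: at step 9 it is -18.

(15, -18)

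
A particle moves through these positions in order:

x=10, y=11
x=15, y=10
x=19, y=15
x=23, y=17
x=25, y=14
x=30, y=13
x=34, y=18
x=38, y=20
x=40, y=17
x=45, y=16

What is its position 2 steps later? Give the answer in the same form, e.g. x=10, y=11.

x=53, y=23

The moves between consecutive positions are (+5, -1), (+4, +5), (+4, +2), (+2, -3), (+5, -1), (+4, +5), (+4, +2), (+2, -3), (+5, -1); they repeat the 4-cycle [(+5, -1), (+4, +5), (+4, +2), (+2, -3)].
step 10: apply (+4, +5) → x=49, y=21
step 11: apply (+4, +2) → x=53, y=23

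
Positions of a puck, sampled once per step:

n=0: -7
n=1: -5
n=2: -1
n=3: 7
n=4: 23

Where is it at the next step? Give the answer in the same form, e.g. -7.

55

Step-to-step displacements: +2, +4, +8, +16; each is 2× the previous.
step 5: 23 + 32 → 55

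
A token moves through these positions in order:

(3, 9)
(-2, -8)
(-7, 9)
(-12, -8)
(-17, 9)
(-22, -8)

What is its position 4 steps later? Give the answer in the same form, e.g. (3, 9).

First: linear, -5 per step → -42 at step 9.
Second: cycles through 9, -8 every 2 steps. Step 9 lands at position 1 of the cycle → -8.

(-42, -8)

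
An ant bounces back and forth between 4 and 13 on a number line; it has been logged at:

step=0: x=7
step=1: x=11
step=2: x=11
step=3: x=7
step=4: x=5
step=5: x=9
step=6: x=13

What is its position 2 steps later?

The value travels 4 per step and bounces off the walls at 4 and 13.
  step 7: 13 → 9
  step 8: 9 → 5

x=5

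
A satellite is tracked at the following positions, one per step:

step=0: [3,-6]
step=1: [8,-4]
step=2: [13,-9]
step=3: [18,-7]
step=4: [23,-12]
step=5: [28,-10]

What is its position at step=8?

The moves between consecutive positions are [+5,+2], [+5,-5], [+5,+2], [+5,-5], [+5,+2]; they repeat the 2-cycle [[+5,+2], [+5,-5]].
step 6: apply [+5,-5] → [33,-15]
step 7: apply [+5,+2] → [38,-13]
step 8: apply [+5,-5] → [43,-18]

[43,-18]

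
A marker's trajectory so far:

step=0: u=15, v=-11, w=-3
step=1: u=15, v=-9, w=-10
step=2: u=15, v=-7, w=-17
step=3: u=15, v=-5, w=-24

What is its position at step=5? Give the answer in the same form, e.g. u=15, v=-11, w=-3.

Constant displacement of (+0,+2,-7) per step.
step 4: u=15, v=-5, w=-24 + (+0,+2,-7) → u=15, v=-3, w=-31
step 5: u=15, v=-3, w=-31 + (+0,+2,-7) → u=15, v=-1, w=-38

u=15, v=-1, w=-38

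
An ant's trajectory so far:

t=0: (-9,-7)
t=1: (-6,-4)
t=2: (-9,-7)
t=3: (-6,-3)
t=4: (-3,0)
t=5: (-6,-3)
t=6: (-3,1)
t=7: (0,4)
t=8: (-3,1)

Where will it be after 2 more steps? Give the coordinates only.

(3,8)

Step-to-step displacements: (+3,+3), (-3,-3), (+3,+4), (+3,+3), (-3,-3), (+3,+4), (+3,+3), (-3,-3) — a repeating cycle of length 3.
step 9: apply (+3,+4) → (0,5)
step 10: apply (+3,+3) → (3,8)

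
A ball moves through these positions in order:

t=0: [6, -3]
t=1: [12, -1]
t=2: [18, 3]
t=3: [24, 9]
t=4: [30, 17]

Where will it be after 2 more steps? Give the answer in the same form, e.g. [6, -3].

First differences are [+6, +2], [+6, +4], [+6, +6], [+6, +8]; their common second difference is [+0, +2] (constant acceleration).
step 5: [30, 17] + [+6, +10] → [36, 27]
step 6: [36, 27] + [+6, +12] → [42, 39]

[42, 39]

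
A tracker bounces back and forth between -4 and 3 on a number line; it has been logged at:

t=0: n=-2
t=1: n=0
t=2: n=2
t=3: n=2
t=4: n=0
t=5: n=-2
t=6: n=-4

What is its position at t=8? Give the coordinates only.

n=0

The value travels 2 per step and bounces off the walls at -4 and 3.
  step 7: -4 → -2
  step 8: -2 → 0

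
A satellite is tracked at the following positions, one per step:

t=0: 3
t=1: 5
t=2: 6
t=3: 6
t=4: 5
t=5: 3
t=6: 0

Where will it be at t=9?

Successive displacements: +2, +1, +0, -1, -2, -3 — each changes by -1.
step 7: 0 − 4 → -4
step 8: -4 − 5 → -9
step 9: -9 − 6 → -15

-15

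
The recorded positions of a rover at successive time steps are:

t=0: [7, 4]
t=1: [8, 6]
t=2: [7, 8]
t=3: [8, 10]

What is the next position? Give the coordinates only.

[7, 12]

First: cycles through 7, 8 every 2 steps. Step 4 lands at position 0 of the cycle → 7.
Second: linear, +2 per step → 12 at step 4.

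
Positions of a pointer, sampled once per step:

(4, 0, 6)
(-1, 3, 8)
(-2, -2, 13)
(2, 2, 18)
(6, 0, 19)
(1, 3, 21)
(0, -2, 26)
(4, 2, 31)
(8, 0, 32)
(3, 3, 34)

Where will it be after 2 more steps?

(6, 2, 44)

Differencing gives (-5, +3, +2), (-1, -5, +5), (+4, +4, +5), (+4, -2, +1), (-5, +3, +2), (-1, -5, +5), (+4, +4, +5), (+4, -2, +1), (-5, +3, +2). This is the pattern (-5, +3, +2), (-1, -5, +5), (+4, +4, +5), (+4, -2, +1) repeated.
step 10: apply (-1, -5, +5) → (2, -2, 39)
step 11: apply (+4, +4, +5) → (6, 2, 44)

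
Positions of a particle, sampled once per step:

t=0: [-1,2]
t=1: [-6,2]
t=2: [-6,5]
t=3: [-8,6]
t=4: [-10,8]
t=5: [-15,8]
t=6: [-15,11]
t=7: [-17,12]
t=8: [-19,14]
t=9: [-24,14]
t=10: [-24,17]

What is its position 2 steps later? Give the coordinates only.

Step-to-step displacements: [-5,+0], [+0,+3], [-2,+1], [-2,+2], [-5,+0], [+0,+3], [-2,+1], [-2,+2], [-5,+0], [+0,+3] — a repeating cycle of length 4.
step 11: apply [-2,+1] → [-26,18]
step 12: apply [-2,+2] → [-28,20]

[-28,20]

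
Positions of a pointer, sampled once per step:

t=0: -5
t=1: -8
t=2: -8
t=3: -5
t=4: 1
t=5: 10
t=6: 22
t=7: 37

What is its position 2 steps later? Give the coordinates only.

76

Taking differences between consecutive positions: -3, +0, +3, +6, +9, +12, +15. These grow by +3 each step.
step 8: 37 + 18 → 55
step 9: 55 + 21 → 76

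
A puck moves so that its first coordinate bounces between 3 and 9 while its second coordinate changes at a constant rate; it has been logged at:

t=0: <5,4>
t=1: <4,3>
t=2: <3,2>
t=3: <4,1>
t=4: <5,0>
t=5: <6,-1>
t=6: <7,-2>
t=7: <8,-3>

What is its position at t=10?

The first coordinate travels 1 per step and bounces off the walls at 3 and 9.
  step 8: 8 → 9
  step 9: 9 → 8
  step 10: 8 → 7
The second coordinate changes by -1 each step: at step 10 it is -6.

<7,-6>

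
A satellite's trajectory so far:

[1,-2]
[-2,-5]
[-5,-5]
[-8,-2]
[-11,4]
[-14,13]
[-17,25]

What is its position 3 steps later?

[-26,79]

Taking differences between consecutive positions: [-3,-3], [-3,+0], [-3,+3], [-3,+6], [-3,+9], [-3,+12]. These grow by [+0,+3] each step.
step 7: [-17,25] + [-3,+15] → [-20,40]
step 8: [-20,40] + [-3,+18] → [-23,58]
step 9: [-23,58] + [-3,+21] → [-26,79]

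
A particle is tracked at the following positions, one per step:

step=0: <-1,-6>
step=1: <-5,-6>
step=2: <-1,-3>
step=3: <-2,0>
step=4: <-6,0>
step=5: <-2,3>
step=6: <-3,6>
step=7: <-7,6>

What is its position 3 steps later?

Differencing gives <-4,+0>, <+4,+3>, <-1,+3>, <-4,+0>, <+4,+3>, <-1,+3>, <-4,+0>. This is the pattern <-4,+0>, <+4,+3>, <-1,+3> repeated.
step 8: apply <+4,+3> → <-3,9>
step 9: apply <-1,+3> → <-4,12>
step 10: apply <-4,+0> → <-8,12>

<-8,12>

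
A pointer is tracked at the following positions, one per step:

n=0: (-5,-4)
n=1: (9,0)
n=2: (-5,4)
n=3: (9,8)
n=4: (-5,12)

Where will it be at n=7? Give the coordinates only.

First: cycles through -5, 9 every 2 steps. Step 7 lands at position 1 of the cycle → 9.
Second: linear, +4 per step → 24 at step 7.

(9,24)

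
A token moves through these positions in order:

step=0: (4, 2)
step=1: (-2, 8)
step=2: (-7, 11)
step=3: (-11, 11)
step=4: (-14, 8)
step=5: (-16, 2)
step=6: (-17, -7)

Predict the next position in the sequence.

First differences are (-6, +6), (-5, +3), (-4, +0), (-3, -3), (-2, -6), (-1, -9); their common second difference is (+1, -3) (constant acceleration).
step 7: (-17, -7) + (+0, -12) → (-17, -19)

(-17, -19)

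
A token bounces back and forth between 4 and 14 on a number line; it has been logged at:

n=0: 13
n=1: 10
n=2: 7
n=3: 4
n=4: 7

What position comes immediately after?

The value reflects between 4 and 14, moving 3 per step.
  step 5: 7 → 10

10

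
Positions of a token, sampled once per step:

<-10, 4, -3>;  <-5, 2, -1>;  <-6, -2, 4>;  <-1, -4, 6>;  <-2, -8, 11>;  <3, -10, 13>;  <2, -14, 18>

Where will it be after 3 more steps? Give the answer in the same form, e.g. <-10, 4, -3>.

<11, -22, 27>

Step-to-step displacements: <+5, -2, +2>, <-1, -4, +5>, <+5, -2, +2>, <-1, -4, +5>, <+5, -2, +2>, <-1, -4, +5> — a repeating cycle of length 2.
step 7: apply <+5, -2, +2> → <7, -16, 20>
step 8: apply <-1, -4, +5> → <6, -20, 25>
step 9: apply <+5, -2, +2> → <11, -22, 27>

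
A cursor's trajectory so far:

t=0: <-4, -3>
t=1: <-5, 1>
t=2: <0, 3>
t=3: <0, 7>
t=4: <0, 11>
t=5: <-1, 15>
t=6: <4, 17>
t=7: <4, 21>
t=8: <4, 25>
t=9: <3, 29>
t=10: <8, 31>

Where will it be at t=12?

Step-to-step displacements: <-1, +4>, <+5, +2>, <+0, +4>, <+0, +4>, <-1, +4>, <+5, +2>, <+0, +4>, <+0, +4>, <-1, +4>, <+5, +2> — a repeating cycle of length 4.
step 11: apply <+0, +4> → <8, 35>
step 12: apply <+0, +4> → <8, 39>

<8, 39>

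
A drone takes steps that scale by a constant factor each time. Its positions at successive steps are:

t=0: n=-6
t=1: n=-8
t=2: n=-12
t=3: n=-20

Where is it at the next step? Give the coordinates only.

n=-36

The jumps are -2, -4, -8 — a geometric progression with ratio 2.
step 4: -20 − 16 → n=-36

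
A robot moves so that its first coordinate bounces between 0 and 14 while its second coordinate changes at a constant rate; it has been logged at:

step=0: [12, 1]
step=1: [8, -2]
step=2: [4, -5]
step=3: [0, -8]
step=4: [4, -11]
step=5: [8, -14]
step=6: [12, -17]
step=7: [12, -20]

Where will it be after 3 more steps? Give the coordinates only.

The first coordinate travels 4 per step and bounces off the walls at 0 and 14.
  step 8: 12 → 8
  step 9: 8 → 4
  step 10: 4 → 0
The second coordinate changes by -3 each step: at step 10 it is -29.

[0, -29]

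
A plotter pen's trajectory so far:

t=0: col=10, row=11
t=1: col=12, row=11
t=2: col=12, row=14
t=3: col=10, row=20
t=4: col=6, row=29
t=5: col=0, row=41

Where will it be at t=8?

col=-30, row=95

First differences are (+2, +0), (+0, +3), (-2, +6), (-4, +9), (-6, +12); their common second difference is (-2, +3) (constant acceleration).
step 6: col=0, row=41 + (-8, +15) → col=-8, row=56
step 7: col=-8, row=56 + (-10, +18) → col=-18, row=74
step 8: col=-18, row=74 + (-12, +21) → col=-30, row=95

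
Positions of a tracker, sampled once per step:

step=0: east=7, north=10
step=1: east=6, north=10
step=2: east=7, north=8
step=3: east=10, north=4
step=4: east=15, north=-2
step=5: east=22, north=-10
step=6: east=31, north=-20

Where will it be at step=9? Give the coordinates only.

First differences are (-1,+0), (+1,-2), (+3,-4), (+5,-6), (+7,-8), (+9,-10); their common second difference is (+2,-2) (constant acceleration).
step 7: east=31, north=-20 + (+11,-12) → east=42, north=-32
step 8: east=42, north=-32 + (+13,-14) → east=55, north=-46
step 9: east=55, north=-46 + (+15,-16) → east=70, north=-62

east=70, north=-62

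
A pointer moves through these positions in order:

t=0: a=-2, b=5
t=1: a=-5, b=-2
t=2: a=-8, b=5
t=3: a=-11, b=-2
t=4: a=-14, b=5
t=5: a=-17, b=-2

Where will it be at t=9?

A: linear, -3 per step → -29 at step 9.
B: cycles through 5, -2 every 2 steps. Step 9 lands at position 1 of the cycle → -2.

a=-29, b=-2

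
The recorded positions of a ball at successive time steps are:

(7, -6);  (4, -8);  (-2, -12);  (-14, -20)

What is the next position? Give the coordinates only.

Consecutive displacements (-3, -2), (-6, -4), (-12, -8) scale by a factor of 2 each step.
step 4: (-14, -20) + (-24, -16) → (-38, -36)

(-38, -36)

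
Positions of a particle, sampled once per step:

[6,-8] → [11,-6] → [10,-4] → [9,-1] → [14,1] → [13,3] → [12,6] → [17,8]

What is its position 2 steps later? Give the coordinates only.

Differencing gives [+5,+2], [-1,+2], [-1,+3], [+5,+2], [-1,+2], [-1,+3], [+5,+2]. This is the pattern [+5,+2], [-1,+2], [-1,+3] repeated.
step 8: apply [-1,+2] → [16,10]
step 9: apply [-1,+3] → [15,13]

[15,13]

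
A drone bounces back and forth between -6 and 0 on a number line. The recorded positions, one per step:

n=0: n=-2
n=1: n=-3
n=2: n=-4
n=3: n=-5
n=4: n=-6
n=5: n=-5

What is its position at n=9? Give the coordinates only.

n=-1

The value reflects between -6 and 0, moving 1 per step.
  step 6: -5 → -4
  step 7: -4 → -3
  step 8: -3 → -2
  step 9: -2 → -1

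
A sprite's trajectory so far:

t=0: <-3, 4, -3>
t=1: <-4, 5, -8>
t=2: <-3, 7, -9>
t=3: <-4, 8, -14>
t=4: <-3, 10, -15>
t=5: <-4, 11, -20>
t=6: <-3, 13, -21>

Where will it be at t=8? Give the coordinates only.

<-3, 16, -27>

Differencing gives <-1, +1, -5>, <+1, +2, -1>, <-1, +1, -5>, <+1, +2, -1>, <-1, +1, -5>, <+1, +2, -1>. This is the pattern <-1, +1, -5>, <+1, +2, -1> repeated.
step 7: apply <-1, +1, -5> → <-4, 14, -26>
step 8: apply <+1, +2, -1> → <-3, 16, -27>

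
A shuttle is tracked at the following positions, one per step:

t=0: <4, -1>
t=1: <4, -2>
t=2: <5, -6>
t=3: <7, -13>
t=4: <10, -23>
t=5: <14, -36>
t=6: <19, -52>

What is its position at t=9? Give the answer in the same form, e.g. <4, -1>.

First differences are <+0, -1>, <+1, -4>, <+2, -7>, <+3, -10>, <+4, -13>, <+5, -16>; their common second difference is <+1, -3> (constant acceleration).
step 7: <19, -52> + <+6, -19> → <25, -71>
step 8: <25, -71> + <+7, -22> → <32, -93>
step 9: <32, -93> + <+8, -25> → <40, -118>

<40, -118>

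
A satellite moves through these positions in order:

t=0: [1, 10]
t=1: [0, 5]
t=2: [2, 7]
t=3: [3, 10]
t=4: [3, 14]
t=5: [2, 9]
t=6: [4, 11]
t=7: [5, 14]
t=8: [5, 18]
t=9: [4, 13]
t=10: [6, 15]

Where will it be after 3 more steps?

Step-to-step displacements: [-1, -5], [+2, +2], [+1, +3], [+0, +4], [-1, -5], [+2, +2], [+1, +3], [+0, +4], [-1, -5], [+2, +2] — a repeating cycle of length 4.
step 11: apply [+1, +3] → [7, 18]
step 12: apply [+0, +4] → [7, 22]
step 13: apply [-1, -5] → [6, 17]

[6, 17]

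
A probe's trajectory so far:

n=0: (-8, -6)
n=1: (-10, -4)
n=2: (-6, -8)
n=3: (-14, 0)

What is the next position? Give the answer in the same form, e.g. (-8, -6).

Consecutive displacements (-2, +2), (+4, -4), (-8, +8) scale by a factor of -2 each step.
step 4: (-14, 0) + (+16, -16) → (2, -16)

(2, -16)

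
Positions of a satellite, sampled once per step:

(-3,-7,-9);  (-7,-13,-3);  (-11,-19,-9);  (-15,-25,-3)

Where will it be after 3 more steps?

(-27,-43,-9)

First: linear, -4 per step → -27 at step 6.
Second: linear, -6 per step → -43 at step 6.
Third: cycles through -9, -3 every 2 steps. Step 6 lands at position 0 of the cycle → -9.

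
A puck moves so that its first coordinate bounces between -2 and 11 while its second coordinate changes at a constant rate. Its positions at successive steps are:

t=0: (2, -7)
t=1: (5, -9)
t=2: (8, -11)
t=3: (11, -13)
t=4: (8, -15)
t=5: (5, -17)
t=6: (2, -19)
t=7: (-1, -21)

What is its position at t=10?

(6, -27)

The first coordinate reflects between -2 and 11, moving 3 per step.
  step 8: -1 → 0
  step 9: 0 → 3
  step 10: 3 → 6
The second coordinate changes by -2 each step: at step 10 it is -27.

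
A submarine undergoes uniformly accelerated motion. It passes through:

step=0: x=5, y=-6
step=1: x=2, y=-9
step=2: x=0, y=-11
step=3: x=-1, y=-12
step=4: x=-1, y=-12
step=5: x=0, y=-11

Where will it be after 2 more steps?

x=5, y=-6

First differences are (-3, -3), (-2, -2), (-1, -1), (+0, +0), (+1, +1); their common second difference is (+1, +1) (constant acceleration).
step 6: x=0, y=-11 + (+2, +2) → x=2, y=-9
step 7: x=2, y=-9 + (+3, +3) → x=5, y=-6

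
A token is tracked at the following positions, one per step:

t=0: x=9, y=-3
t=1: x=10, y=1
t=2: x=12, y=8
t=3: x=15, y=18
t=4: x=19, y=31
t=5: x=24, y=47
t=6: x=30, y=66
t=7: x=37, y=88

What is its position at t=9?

x=54, y=141

Successive displacements: (+1,+4), (+2,+7), (+3,+10), (+4,+13), (+5,+16), (+6,+19), (+7,+22) — each changes by (+1,+3).
step 8: x=37, y=88 + (+8,+25) → x=45, y=113
step 9: x=45, y=113 + (+9,+28) → x=54, y=141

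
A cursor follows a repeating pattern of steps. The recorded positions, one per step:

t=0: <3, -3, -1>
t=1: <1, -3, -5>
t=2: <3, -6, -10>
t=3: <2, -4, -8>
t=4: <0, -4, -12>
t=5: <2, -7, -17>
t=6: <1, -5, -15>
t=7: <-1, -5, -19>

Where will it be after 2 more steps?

<0, -6, -22>

The moves between consecutive positions are <-2, +0, -4>, <+2, -3, -5>, <-1, +2, +2>, <-2, +0, -4>, <+2, -3, -5>, <-1, +2, +2>, <-2, +0, -4>; they repeat the 3-cycle [<-2, +0, -4>, <+2, -3, -5>, <-1, +2, +2>].
step 8: apply <+2, -3, -5> → <1, -8, -24>
step 9: apply <-1, +2, +2> → <0, -6, -22>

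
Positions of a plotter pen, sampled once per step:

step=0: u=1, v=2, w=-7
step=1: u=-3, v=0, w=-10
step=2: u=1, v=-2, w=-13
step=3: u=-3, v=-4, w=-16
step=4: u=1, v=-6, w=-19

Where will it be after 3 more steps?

U: cycles through 1, -3 every 2 steps. Step 7 lands at position 1 of the cycle → -3.
V: linear, -2 per step → -12 at step 7.
W: linear, -3 per step → -28 at step 7.

u=-3, v=-12, w=-28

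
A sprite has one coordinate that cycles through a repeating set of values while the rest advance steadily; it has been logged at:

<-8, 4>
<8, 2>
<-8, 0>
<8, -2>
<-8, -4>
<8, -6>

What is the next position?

The first coordinate repeats the cycle [-8, 8] with period 2; step 6 mod 2 = 0, giving -8.
The second coordinate changes by -2 each step, so at step 6 it is 4 + 6·(-2) = -8.

<-8, -8>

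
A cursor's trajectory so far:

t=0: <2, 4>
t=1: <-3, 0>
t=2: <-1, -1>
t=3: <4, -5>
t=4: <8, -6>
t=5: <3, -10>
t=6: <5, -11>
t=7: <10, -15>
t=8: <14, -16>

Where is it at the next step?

Step-to-step displacements: <-5, -4>, <+2, -1>, <+5, -4>, <+4, -1>, <-5, -4>, <+2, -1>, <+5, -4>, <+4, -1> — a repeating cycle of length 4.
step 9: apply <-5, -4> → <9, -20>

<9, -20>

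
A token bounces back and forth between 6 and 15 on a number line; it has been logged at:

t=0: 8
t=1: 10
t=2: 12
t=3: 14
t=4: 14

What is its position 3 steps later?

8

The value travels 2 per step and bounces off the walls at 6 and 15.
  step 5: 14 → 12
  step 6: 12 → 10
  step 7: 10 → 8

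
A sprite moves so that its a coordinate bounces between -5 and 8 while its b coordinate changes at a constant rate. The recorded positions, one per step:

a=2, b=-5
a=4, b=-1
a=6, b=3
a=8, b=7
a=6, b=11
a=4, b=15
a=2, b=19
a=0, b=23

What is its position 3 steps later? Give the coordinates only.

a=-4, b=35

The a coordinate reflects between -5 and 8, moving 2 per step.
  step 8: 0 → -2
  step 9: -2 → -4
  step 10: -4 → -4
The b coordinate changes by +4 each step: at step 10 it is 35.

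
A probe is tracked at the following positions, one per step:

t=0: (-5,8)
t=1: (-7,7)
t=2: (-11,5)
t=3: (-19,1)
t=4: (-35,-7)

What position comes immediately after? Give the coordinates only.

The jumps are (-2,-1), (-4,-2), (-8,-4), (-16,-8) — a geometric progression with ratio 2.
step 5: (-35,-7) + (-32,-16) → (-67,-23)

(-67,-23)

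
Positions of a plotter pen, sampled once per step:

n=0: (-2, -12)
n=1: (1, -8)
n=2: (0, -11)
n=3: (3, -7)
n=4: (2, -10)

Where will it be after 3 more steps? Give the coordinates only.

(7, -5)

Step-to-step displacements: (+3, +4), (-1, -3), (+3, +4), (-1, -3) — a repeating cycle of length 2.
step 5: apply (+3, +4) → (5, -6)
step 6: apply (-1, -3) → (4, -9)
step 7: apply (+3, +4) → (7, -5)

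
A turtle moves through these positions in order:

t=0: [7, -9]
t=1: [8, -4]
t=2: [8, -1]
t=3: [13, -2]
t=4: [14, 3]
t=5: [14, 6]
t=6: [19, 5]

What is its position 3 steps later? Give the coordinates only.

[25, 12]

Step-to-step displacements: [+1, +5], [+0, +3], [+5, -1], [+1, +5], [+0, +3], [+5, -1] — a repeating cycle of length 3.
step 7: apply [+1, +5] → [20, 10]
step 8: apply [+0, +3] → [20, 13]
step 9: apply [+5, -1] → [25, 12]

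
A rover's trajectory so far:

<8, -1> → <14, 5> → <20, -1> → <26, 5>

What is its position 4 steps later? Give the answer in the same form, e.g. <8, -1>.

<50, 5>

The first coordinate changes by +6 each step, so at step 7 it is 8 + 7·(6) = 50.
The second coordinate repeats the cycle [-1, 5] with period 2; step 7 mod 2 = 1, giving 5.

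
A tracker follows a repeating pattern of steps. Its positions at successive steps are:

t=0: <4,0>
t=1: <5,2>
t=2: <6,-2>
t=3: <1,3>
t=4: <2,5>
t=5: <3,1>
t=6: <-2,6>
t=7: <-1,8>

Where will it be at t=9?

<-5,9>

Step-to-step displacements: <+1,+2>, <+1,-4>, <-5,+5>, <+1,+2>, <+1,-4>, <-5,+5>, <+1,+2> — a repeating cycle of length 3.
step 8: apply <+1,-4> → <0,4>
step 9: apply <-5,+5> → <-5,9>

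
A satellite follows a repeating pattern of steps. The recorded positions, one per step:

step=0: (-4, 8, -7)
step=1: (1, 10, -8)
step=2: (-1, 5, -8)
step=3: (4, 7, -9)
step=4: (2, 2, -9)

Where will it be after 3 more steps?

(10, 1, -11)

Differencing gives (+5, +2, -1), (-2, -5, +0), (+5, +2, -1), (-2, -5, +0). This is the pattern (+5, +2, -1), (-2, -5, +0) repeated.
step 5: apply (+5, +2, -1) → (7, 4, -10)
step 6: apply (-2, -5, +0) → (5, -1, -10)
step 7: apply (+5, +2, -1) → (10, 1, -11)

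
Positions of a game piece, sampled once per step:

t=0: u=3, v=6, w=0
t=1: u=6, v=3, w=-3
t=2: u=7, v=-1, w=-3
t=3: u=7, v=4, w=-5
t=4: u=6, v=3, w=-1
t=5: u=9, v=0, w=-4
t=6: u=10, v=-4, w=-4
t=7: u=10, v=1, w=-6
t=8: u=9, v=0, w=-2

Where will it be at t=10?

u=13, v=-7, w=-5

The moves between consecutive positions are (+3, -3, -3), (+1, -4, +0), (+0, +5, -2), (-1, -1, +4), (+3, -3, -3), (+1, -4, +0), (+0, +5, -2), (-1, -1, +4); they repeat the 4-cycle [(+3, -3, -3), (+1, -4, +0), (+0, +5, -2), (-1, -1, +4)].
step 9: apply (+3, -3, -3) → u=12, v=-3, w=-5
step 10: apply (+1, -4, +0) → u=13, v=-7, w=-5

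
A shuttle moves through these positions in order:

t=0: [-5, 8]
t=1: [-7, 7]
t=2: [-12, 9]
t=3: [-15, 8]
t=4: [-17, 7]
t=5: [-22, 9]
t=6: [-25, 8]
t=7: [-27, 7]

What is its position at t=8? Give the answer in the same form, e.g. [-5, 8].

[-32, 9]

The moves between consecutive positions are [-2, -1], [-5, +2], [-3, -1], [-2, -1], [-5, +2], [-3, -1], [-2, -1]; they repeat the 3-cycle [[-2, -1], [-5, +2], [-3, -1]].
step 8: apply [-5, +2] → [-32, 9]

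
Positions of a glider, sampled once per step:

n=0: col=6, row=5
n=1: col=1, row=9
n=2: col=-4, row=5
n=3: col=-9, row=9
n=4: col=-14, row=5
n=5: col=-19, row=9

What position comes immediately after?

col=-24, row=5

Col: linear, -5 per step → -24 at step 6.
Row: cycles through 5, 9 every 2 steps. Step 6 lands at position 0 of the cycle → 5.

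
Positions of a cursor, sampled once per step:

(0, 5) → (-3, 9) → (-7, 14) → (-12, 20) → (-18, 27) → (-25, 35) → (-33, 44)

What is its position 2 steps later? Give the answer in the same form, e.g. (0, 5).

(-52, 65)

Successive displacements: (-3, +4), (-4, +5), (-5, +6), (-6, +7), (-7, +8), (-8, +9) — each changes by (-1, +1).
step 7: (-33, 44) + (-9, +10) → (-42, 54)
step 8: (-42, 54) + (-10, +11) → (-52, 65)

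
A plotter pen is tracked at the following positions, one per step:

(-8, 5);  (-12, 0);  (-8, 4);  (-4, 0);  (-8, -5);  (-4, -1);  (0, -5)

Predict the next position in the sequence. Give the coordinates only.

(-4, -10)

Differencing gives (-4, -5), (+4, +4), (+4, -4), (-4, -5), (+4, +4), (+4, -4). This is the pattern (-4, -5), (+4, +4), (+4, -4) repeated.
step 7: apply (-4, -5) → (-4, -10)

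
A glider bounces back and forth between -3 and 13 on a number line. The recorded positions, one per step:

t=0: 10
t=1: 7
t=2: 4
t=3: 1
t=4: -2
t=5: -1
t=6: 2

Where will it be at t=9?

The value travels 3 per step and bounces off the walls at -3 and 13.
  step 7: 2 → 5
  step 8: 5 → 8
  step 9: 8 → 11

11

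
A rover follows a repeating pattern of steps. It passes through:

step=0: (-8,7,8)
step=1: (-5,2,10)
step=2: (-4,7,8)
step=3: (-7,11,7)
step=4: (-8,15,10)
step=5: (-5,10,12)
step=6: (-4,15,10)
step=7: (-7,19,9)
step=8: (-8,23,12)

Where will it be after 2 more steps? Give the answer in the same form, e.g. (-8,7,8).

(-4,23,12)

The moves between consecutive positions are (+3,-5,+2), (+1,+5,-2), (-3,+4,-1), (-1,+4,+3), (+3,-5,+2), (+1,+5,-2), (-3,+4,-1), (-1,+4,+3); they repeat the 4-cycle [(+3,-5,+2), (+1,+5,-2), (-3,+4,-1), (-1,+4,+3)].
step 9: apply (+3,-5,+2) → (-5,18,14)
step 10: apply (+1,+5,-2) → (-4,23,12)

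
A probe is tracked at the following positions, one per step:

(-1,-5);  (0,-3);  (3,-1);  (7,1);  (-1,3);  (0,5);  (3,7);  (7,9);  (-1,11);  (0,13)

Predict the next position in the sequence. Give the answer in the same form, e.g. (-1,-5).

(3,15)

The first coordinate repeats the cycle [-1, 0, 3, 7] with period 4; step 10 mod 4 = 2, giving 3.
The second coordinate changes by +2 each step, so at step 10 it is -5 + 10·(2) = 15.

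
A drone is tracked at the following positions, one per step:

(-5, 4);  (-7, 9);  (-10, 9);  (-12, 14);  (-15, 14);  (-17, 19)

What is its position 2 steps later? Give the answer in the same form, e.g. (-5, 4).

(-22, 24)

The moves between consecutive positions are (-2, +5), (-3, +0), (-2, +5), (-3, +0), (-2, +5); they repeat the 2-cycle [(-2, +5), (-3, +0)].
step 6: apply (-3, +0) → (-20, 19)
step 7: apply (-2, +5) → (-22, 24)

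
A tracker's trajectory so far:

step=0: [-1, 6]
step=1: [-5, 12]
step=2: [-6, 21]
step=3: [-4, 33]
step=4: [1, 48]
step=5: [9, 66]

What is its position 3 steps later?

[51, 138]

Successive displacements: [-4, +6], [-1, +9], [+2, +12], [+5, +15], [+8, +18] — each changes by [+3, +3].
step 6: [9, 66] + [+11, +21] → [20, 87]
step 7: [20, 87] + [+14, +24] → [34, 111]
step 8: [34, 111] + [+17, +27] → [51, 138]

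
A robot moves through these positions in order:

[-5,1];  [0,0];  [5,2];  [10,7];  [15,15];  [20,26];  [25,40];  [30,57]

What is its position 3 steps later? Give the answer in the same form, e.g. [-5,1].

First differences are [+5,-1], [+5,+2], [+5,+5], [+5,+8], [+5,+11], [+5,+14], [+5,+17]; their common second difference is [+0,+3] (constant acceleration).
step 8: [30,57] + [+5,+20] → [35,77]
step 9: [35,77] + [+5,+23] → [40,100]
step 10: [40,100] + [+5,+26] → [45,126]

[45,126]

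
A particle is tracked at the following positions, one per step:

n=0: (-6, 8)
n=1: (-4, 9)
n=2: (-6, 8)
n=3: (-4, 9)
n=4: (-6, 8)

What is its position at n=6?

Step-to-step displacements: (+2, +1), (-2, -1), (+2, +1), (-2, -1); each is -1× the previous.
step 5: (-6, 8) + (+2, +1) → (-4, 9)
step 6: (-4, 9) + (-2, -1) → (-6, 8)

(-6, 8)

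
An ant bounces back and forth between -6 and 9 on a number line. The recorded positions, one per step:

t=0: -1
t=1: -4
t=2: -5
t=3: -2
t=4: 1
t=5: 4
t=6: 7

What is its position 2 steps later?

The value reflects between -6 and 9, moving 3 per step.
  step 7: 7 → 8
  step 8: 8 → 5

5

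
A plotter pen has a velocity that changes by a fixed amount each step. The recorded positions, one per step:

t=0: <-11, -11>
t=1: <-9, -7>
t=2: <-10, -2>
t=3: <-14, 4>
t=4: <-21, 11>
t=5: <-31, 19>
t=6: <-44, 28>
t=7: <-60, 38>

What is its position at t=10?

<-126, 74>

Taking differences between consecutive positions: <+2, +4>, <-1, +5>, <-4, +6>, <-7, +7>, <-10, +8>, <-13, +9>, <-16, +10>. These grow by <-3, +1> each step.
step 8: <-60, 38> + <-19, +11> → <-79, 49>
step 9: <-79, 49> + <-22, +12> → <-101, 61>
step 10: <-101, 61> + <-25, +13> → <-126, 74>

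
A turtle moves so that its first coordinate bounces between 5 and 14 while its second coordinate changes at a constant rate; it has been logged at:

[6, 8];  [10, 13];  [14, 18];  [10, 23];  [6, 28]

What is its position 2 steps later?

[12, 38]

The first coordinate reflects between 5 and 14, moving 4 per step.
  step 5: 6 → 8
  step 6: 8 → 12
The second coordinate changes by +5 each step: at step 6 it is 38.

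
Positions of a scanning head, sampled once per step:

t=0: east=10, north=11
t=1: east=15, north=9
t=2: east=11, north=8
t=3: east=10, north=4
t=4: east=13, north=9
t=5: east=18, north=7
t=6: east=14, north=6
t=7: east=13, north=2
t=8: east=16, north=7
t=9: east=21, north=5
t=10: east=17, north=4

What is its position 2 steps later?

east=19, north=5

Differencing gives (+5, -2), (-4, -1), (-1, -4), (+3, +5), (+5, -2), (-4, -1), (-1, -4), (+3, +5), (+5, -2), (-4, -1). This is the pattern (+5, -2), (-4, -1), (-1, -4), (+3, +5) repeated.
step 11: apply (-1, -4) → east=16, north=0
step 12: apply (+3, +5) → east=19, north=5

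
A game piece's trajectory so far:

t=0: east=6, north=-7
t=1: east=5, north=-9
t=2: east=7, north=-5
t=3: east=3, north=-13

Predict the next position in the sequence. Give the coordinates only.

The jumps are (-1, -2), (+2, +4), (-4, -8) — a geometric progression with ratio -2.
step 4: east=3, north=-13 + (+8, +16) → east=11, north=3

east=11, north=3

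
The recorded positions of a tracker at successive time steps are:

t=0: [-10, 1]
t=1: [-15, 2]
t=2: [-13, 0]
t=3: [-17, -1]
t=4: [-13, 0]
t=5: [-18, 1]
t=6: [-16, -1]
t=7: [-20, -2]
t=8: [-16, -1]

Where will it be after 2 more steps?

[-19, -2]

Step-to-step displacements: [-5, +1], [+2, -2], [-4, -1], [+4, +1], [-5, +1], [+2, -2], [-4, -1], [+4, +1] — a repeating cycle of length 4.
step 9: apply [-5, +1] → [-21, 0]
step 10: apply [+2, -2] → [-19, -2]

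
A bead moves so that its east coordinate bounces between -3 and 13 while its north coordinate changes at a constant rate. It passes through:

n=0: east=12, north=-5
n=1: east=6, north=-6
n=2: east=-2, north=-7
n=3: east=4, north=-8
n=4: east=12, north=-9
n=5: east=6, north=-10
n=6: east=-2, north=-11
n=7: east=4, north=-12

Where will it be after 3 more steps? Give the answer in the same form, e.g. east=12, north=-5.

The east coordinate reflects between -3 and 13, moving 8 per step.
  step 8: 4 → 12
  step 9: 12 → 6
  step 10: 6 → -2
The north coordinate changes by -1 each step: at step 10 it is -15.

east=-2, north=-15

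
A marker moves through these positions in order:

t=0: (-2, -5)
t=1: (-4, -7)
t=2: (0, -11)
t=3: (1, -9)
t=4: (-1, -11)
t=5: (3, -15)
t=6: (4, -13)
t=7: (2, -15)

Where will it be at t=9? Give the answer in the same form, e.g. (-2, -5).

(7, -17)

The moves between consecutive positions are (-2, -2), (+4, -4), (+1, +2), (-2, -2), (+4, -4), (+1, +2), (-2, -2); they repeat the 3-cycle [(-2, -2), (+4, -4), (+1, +2)].
step 8: apply (+4, -4) → (6, -19)
step 9: apply (+1, +2) → (7, -17)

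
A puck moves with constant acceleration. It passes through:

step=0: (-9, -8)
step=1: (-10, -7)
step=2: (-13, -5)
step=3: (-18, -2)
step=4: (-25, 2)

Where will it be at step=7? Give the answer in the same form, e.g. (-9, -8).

(-58, 20)

Taking differences between consecutive positions: (-1, +1), (-3, +2), (-5, +3), (-7, +4). These grow by (-2, +1) each step.
step 5: (-25, 2) + (-9, +5) → (-34, 7)
step 6: (-34, 7) + (-11, +6) → (-45, 13)
step 7: (-45, 13) + (-13, +7) → (-58, 20)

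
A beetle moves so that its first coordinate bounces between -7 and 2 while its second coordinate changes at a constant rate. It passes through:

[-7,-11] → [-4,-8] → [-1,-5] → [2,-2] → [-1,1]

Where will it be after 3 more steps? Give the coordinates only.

[-4,10]

The first coordinate reflects between -7 and 2, moving 3 per step.
  step 5: -1 → -4
  step 6: -4 → -7
  step 7: -7 → -4
The second coordinate changes by +3 each step: at step 7 it is 10.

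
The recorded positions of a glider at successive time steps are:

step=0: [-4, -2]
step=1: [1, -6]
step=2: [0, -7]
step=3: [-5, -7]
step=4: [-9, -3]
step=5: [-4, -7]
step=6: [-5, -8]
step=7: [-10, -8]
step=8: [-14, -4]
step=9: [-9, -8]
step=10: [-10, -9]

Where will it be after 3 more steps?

[-14, -9]

Differencing gives [+5, -4], [-1, -1], [-5, +0], [-4, +4], [+5, -4], [-1, -1], [-5, +0], [-4, +4], [+5, -4], [-1, -1]. This is the pattern [+5, -4], [-1, -1], [-5, +0], [-4, +4] repeated.
step 11: apply [-5, +0] → [-15, -9]
step 12: apply [-4, +4] → [-19, -5]
step 13: apply [+5, -4] → [-14, -9]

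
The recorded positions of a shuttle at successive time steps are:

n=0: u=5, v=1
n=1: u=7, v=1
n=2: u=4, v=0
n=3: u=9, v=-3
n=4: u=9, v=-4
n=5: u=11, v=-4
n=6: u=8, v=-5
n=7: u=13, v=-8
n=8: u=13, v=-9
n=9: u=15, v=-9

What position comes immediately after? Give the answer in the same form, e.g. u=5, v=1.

u=12, v=-10

Step-to-step displacements: (+2, +0), (-3, -1), (+5, -3), (+0, -1), (+2, +0), (-3, -1), (+5, -3), (+0, -1), (+2, +0) — a repeating cycle of length 4.
step 10: apply (-3, -1) → u=12, v=-10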